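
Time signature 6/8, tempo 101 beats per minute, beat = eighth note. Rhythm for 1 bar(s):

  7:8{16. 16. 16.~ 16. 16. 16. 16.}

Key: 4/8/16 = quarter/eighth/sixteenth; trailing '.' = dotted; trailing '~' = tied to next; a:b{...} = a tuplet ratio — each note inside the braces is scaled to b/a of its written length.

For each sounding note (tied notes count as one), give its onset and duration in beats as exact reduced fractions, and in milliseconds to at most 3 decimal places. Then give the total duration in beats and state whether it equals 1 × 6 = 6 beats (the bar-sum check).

1) 0.0ms=0b +509.194ms=6/7b
2) 509.194ms=6/7b +509.194ms=6/7b
3) 1018.388ms=12/7b +1018.388ms=12/7b
4) 2036.775ms=24/7b +509.194ms=6/7b
5) 2545.969ms=30/7b +509.194ms=6/7b
6) 3055.163ms=36/7b +509.194ms=6/7b
Σ=6b of 6 (101bpm 6/8) — PASS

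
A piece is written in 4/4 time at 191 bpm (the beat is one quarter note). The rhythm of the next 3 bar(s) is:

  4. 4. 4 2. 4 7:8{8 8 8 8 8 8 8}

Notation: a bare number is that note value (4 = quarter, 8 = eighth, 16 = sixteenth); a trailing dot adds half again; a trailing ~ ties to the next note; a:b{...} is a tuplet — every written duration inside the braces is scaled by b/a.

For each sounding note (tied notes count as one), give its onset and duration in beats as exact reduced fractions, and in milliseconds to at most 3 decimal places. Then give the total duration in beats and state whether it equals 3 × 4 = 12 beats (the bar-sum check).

1) 0.0ms=0b +471.204ms=3/2b
2) 471.204ms=3/2b +471.204ms=3/2b
3) 942.408ms=3b +314.136ms=1b
4) 1256.545ms=4b +942.408ms=3b
5) 2198.953ms=7b +314.136ms=1b
6) 2513.089ms=8b +179.506ms=4/7b
7) 2692.595ms=60/7b +179.506ms=4/7b
8) 2872.102ms=64/7b +179.506ms=4/7b
9) 3051.608ms=68/7b +179.506ms=4/7b
10) 3231.114ms=72/7b +179.506ms=4/7b
11) 3410.621ms=76/7b +179.506ms=4/7b
12) 3590.127ms=80/7b +179.506ms=4/7b
Σ=12b of 12 (191bpm 4/4) — PASS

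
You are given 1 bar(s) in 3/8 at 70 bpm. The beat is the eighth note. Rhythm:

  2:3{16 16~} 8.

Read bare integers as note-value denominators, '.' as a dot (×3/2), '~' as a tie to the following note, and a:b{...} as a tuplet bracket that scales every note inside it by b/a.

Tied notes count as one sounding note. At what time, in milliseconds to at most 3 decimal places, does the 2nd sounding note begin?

note 2 onset = 3/4b = 642.857ms

1. 0.0ms @ 0 + 642.857ms (3/4)
2. 642.857ms @ 3/4 + 1928.571ms (9/4)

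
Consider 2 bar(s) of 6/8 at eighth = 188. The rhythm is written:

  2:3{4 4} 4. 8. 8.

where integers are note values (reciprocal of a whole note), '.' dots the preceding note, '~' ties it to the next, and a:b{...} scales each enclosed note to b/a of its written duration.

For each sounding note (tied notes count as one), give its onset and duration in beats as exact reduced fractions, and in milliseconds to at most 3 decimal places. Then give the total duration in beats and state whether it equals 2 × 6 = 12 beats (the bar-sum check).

1) 0.0ms=0b +957.447ms=3b
2) 957.447ms=3b +957.447ms=3b
3) 1914.894ms=6b +957.447ms=3b
4) 2872.34ms=9b +478.723ms=3/2b
5) 3351.064ms=21/2b +478.723ms=3/2b
Σ=12b of 12 (188bpm 6/8) — PASS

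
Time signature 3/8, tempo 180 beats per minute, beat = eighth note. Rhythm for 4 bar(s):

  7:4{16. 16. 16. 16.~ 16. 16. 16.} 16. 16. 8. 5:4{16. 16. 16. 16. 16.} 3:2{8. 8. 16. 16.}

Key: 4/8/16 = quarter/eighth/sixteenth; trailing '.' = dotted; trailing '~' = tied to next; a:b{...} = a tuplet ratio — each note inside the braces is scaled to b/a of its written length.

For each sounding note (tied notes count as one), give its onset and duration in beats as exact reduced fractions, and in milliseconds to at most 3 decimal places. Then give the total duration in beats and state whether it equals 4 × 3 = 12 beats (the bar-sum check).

1) 0.0ms=0b +142.857ms=3/7b
2) 142.857ms=3/7b +142.857ms=3/7b
3) 285.714ms=6/7b +142.857ms=3/7b
4) 428.571ms=9/7b +285.714ms=6/7b
5) 714.286ms=15/7b +142.857ms=3/7b
6) 857.143ms=18/7b +142.857ms=3/7b
7) 1000.0ms=3b +250.0ms=3/4b
8) 1250.0ms=15/4b +250.0ms=3/4b
9) 1500.0ms=9/2b +500.0ms=3/2b
10) 2000.0ms=6b +200.0ms=3/5b
11) 2200.0ms=33/5b +200.0ms=3/5b
12) 2400.0ms=36/5b +200.0ms=3/5b
13) 2600.0ms=39/5b +200.0ms=3/5b
14) 2800.0ms=42/5b +200.0ms=3/5b
15) 3000.0ms=9b +333.333ms=1b
16) 3333.333ms=10b +333.333ms=1b
17) 3666.667ms=11b +166.667ms=1/2b
18) 3833.333ms=23/2b +166.667ms=1/2b
Σ=12b of 12 (180bpm 3/8) — PASS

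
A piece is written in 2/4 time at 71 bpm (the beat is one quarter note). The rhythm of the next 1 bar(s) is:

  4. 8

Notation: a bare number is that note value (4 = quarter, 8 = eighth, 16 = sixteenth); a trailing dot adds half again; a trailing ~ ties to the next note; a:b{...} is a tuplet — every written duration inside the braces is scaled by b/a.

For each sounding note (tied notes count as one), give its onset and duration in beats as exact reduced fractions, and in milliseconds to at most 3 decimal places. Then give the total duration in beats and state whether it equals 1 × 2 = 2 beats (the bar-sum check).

1) 0.0ms=0b +1267.606ms=3/2b
2) 1267.606ms=3/2b +422.535ms=1/2b
Σ=2b of 2 (71bpm 2/4) — PASS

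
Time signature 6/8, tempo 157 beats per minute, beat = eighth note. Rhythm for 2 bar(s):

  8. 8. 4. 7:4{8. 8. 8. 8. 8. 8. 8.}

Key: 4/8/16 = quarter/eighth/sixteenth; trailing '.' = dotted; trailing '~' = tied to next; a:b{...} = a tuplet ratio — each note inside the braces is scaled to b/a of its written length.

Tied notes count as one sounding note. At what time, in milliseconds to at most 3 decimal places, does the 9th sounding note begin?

1. 0.0ms @ 0 + 573.248ms (3/2)
2. 573.248ms @ 3/2 + 573.248ms (3/2)
3. 1146.497ms @ 3 + 1146.497ms (3)
4. 2292.994ms @ 6 + 327.571ms (6/7)
5. 2620.564ms @ 48/7 + 327.571ms (6/7)
6. 2948.135ms @ 54/7 + 327.571ms (6/7)
7. 3275.705ms @ 60/7 + 327.571ms (6/7)
8. 3603.276ms @ 66/7 + 327.571ms (6/7)
9. 3930.846ms @ 72/7 + 327.571ms (6/7)
10. 4258.417ms @ 78/7 + 327.571ms (6/7)

note 9 onset = 72/7b = 3930.846ms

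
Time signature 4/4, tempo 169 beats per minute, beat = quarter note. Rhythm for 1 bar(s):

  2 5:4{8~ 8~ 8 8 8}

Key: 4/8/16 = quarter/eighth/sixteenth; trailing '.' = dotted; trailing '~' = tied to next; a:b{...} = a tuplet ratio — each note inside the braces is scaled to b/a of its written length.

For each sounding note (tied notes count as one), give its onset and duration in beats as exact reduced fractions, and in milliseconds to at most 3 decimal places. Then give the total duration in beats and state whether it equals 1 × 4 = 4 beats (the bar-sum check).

1) 0.0ms=0b +710.059ms=2b
2) 710.059ms=2b +426.036ms=6/5b
3) 1136.095ms=16/5b +142.012ms=2/5b
4) 1278.107ms=18/5b +142.012ms=2/5b
Σ=4b of 4 (169bpm 4/4) — PASS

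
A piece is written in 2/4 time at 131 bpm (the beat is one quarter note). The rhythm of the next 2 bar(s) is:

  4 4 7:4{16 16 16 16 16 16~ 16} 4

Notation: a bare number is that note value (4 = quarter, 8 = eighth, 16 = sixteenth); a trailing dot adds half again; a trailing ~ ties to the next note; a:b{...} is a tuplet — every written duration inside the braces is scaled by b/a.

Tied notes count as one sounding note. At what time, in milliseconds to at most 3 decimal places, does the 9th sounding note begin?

note 9 onset = 3b = 1374.046ms

1. 0.0ms @ 0 + 458.015ms (1)
2. 458.015ms @ 1 + 458.015ms (1)
3. 916.031ms @ 2 + 65.431ms (1/7)
4. 981.461ms @ 15/7 + 65.431ms (1/7)
5. 1046.892ms @ 16/7 + 65.431ms (1/7)
6. 1112.323ms @ 17/7 + 65.431ms (1/7)
7. 1177.754ms @ 18/7 + 65.431ms (1/7)
8. 1243.184ms @ 19/7 + 130.862ms (2/7)
9. 1374.046ms @ 3 + 458.015ms (1)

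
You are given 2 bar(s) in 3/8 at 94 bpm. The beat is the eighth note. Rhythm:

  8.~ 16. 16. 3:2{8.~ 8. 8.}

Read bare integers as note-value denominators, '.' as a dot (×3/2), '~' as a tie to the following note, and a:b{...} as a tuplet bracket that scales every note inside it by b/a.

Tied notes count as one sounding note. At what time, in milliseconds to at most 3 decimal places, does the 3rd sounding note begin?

note 3 onset = 3b = 1914.894ms

1. 0.0ms @ 0 + 1436.17ms (9/4)
2. 1436.17ms @ 9/4 + 478.723ms (3/4)
3. 1914.894ms @ 3 + 1276.596ms (2)
4. 3191.489ms @ 5 + 638.298ms (1)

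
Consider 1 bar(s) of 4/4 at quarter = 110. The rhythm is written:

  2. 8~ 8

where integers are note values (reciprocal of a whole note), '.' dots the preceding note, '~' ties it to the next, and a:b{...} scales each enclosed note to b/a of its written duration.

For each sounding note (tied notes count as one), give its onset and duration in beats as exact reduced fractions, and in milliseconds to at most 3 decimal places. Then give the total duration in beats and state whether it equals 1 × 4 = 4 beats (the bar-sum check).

1) 0.0ms=0b +1636.364ms=3b
2) 1636.364ms=3b +545.455ms=1b
Σ=4b of 4 (110bpm 4/4) — PASS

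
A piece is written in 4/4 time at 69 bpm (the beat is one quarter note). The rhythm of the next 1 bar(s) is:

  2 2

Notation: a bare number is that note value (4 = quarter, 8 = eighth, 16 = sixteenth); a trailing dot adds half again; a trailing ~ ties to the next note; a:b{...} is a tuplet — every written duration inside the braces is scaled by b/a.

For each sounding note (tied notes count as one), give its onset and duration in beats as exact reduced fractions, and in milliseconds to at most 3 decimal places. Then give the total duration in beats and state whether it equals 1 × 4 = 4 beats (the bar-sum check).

1) 0.0ms=0b +1739.13ms=2b
2) 1739.13ms=2b +1739.13ms=2b
Σ=4b of 4 (69bpm 4/4) — PASS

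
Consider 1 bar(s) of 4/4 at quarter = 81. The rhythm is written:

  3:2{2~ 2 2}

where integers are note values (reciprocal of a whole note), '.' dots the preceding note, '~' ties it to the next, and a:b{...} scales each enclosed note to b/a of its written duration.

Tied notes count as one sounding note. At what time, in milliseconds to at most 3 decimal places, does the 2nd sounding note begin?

note 2 onset = 8/3b = 1975.309ms

1. 0.0ms @ 0 + 1975.309ms (8/3)
2. 1975.309ms @ 8/3 + 987.654ms (4/3)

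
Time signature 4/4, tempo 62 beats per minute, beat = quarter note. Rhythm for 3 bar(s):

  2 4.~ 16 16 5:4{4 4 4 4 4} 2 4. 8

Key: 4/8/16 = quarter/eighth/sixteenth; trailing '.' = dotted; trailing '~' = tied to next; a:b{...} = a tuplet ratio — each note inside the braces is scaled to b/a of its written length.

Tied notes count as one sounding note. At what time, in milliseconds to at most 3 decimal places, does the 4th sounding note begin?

note 4 onset = 4b = 3870.968ms

1. 0.0ms @ 0 + 1935.484ms (2)
2. 1935.484ms @ 2 + 1693.548ms (7/4)
3. 3629.032ms @ 15/4 + 241.935ms (1/4)
4. 3870.968ms @ 4 + 774.194ms (4/5)
5. 4645.161ms @ 24/5 + 774.194ms (4/5)
6. 5419.355ms @ 28/5 + 774.194ms (4/5)
7. 6193.548ms @ 32/5 + 774.194ms (4/5)
8. 6967.742ms @ 36/5 + 774.194ms (4/5)
9. 7741.935ms @ 8 + 1935.484ms (2)
10. 9677.419ms @ 10 + 1451.613ms (3/2)
11. 11129.032ms @ 23/2 + 483.871ms (1/2)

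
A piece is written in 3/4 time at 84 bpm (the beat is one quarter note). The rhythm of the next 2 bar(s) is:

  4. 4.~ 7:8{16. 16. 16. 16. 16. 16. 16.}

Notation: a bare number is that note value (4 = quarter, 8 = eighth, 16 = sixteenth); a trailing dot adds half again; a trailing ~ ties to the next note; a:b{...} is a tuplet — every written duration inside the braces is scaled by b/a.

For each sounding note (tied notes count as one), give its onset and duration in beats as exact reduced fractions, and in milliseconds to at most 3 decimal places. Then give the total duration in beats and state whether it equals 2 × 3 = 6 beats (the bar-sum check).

1) 0.0ms=0b +1071.429ms=3/2b
2) 1071.429ms=3/2b +1377.551ms=27/14b
3) 2448.98ms=24/7b +306.122ms=3/7b
4) 2755.102ms=27/7b +306.122ms=3/7b
5) 3061.224ms=30/7b +306.122ms=3/7b
6) 3367.347ms=33/7b +306.122ms=3/7b
7) 3673.469ms=36/7b +306.122ms=3/7b
8) 3979.592ms=39/7b +306.122ms=3/7b
Σ=6b of 6 (84bpm 3/4) — PASS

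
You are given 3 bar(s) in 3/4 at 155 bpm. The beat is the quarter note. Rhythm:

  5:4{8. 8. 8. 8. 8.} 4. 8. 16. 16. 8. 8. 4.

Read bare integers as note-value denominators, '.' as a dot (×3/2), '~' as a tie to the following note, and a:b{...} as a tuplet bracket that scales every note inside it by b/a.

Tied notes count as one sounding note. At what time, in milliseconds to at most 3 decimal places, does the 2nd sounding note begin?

1. 0.0ms @ 0 + 232.258ms (3/5)
2. 232.258ms @ 3/5 + 232.258ms (3/5)
3. 464.516ms @ 6/5 + 232.258ms (3/5)
4. 696.774ms @ 9/5 + 232.258ms (3/5)
5. 929.032ms @ 12/5 + 232.258ms (3/5)
6. 1161.29ms @ 3 + 580.645ms (3/2)
7. 1741.935ms @ 9/2 + 290.323ms (3/4)
8. 2032.258ms @ 21/4 + 145.161ms (3/8)
9. 2177.419ms @ 45/8 + 145.161ms (3/8)
10. 2322.581ms @ 6 + 290.323ms (3/4)
11. 2612.903ms @ 27/4 + 290.323ms (3/4)
12. 2903.226ms @ 15/2 + 580.645ms (3/2)

note 2 onset = 3/5b = 232.258ms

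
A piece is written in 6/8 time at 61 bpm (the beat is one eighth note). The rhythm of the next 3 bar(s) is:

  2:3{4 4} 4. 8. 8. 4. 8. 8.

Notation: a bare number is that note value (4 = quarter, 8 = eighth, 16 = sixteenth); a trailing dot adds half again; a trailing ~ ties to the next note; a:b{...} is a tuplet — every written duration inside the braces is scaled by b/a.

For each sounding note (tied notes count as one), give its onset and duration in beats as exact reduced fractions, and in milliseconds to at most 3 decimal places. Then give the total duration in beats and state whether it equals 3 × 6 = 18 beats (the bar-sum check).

1) 0.0ms=0b +2950.82ms=3b
2) 2950.82ms=3b +2950.82ms=3b
3) 5901.639ms=6b +2950.82ms=3b
4) 8852.459ms=9b +1475.41ms=3/2b
5) 10327.869ms=21/2b +1475.41ms=3/2b
6) 11803.279ms=12b +2950.82ms=3b
7) 14754.098ms=15b +1475.41ms=3/2b
8) 16229.508ms=33/2b +1475.41ms=3/2b
Σ=18b of 18 (61bpm 6/8) — PASS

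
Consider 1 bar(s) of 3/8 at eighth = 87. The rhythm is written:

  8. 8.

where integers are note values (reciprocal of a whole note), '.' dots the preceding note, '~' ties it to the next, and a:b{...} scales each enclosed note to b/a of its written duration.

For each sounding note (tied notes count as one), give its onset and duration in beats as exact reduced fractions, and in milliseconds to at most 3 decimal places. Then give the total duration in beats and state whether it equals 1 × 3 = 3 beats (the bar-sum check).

1) 0.0ms=0b +1034.483ms=3/2b
2) 1034.483ms=3/2b +1034.483ms=3/2b
Σ=3b of 3 (87bpm 3/8) — PASS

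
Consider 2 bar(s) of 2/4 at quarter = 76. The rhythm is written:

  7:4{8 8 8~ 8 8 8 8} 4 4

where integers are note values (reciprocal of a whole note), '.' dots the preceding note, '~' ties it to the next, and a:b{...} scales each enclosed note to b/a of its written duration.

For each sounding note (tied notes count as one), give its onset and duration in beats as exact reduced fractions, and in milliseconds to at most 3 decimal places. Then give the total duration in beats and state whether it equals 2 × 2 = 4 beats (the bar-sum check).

1) 0.0ms=0b +225.564ms=2/7b
2) 225.564ms=2/7b +225.564ms=2/7b
3) 451.128ms=4/7b +451.128ms=4/7b
4) 902.256ms=8/7b +225.564ms=2/7b
5) 1127.82ms=10/7b +225.564ms=2/7b
6) 1353.383ms=12/7b +225.564ms=2/7b
7) 1578.947ms=2b +789.474ms=1b
8) 2368.421ms=3b +789.474ms=1b
Σ=4b of 4 (76bpm 2/4) — PASS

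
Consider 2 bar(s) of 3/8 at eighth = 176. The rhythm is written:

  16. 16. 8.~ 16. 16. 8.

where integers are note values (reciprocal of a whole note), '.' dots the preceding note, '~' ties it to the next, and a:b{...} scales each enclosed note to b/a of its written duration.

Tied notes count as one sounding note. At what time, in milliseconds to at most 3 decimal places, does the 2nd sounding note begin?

note 2 onset = 3/4b = 255.682ms

1. 0.0ms @ 0 + 255.682ms (3/4)
2. 255.682ms @ 3/4 + 255.682ms (3/4)
3. 511.364ms @ 3/2 + 767.045ms (9/4)
4. 1278.409ms @ 15/4 + 255.682ms (3/4)
5. 1534.091ms @ 9/2 + 511.364ms (3/2)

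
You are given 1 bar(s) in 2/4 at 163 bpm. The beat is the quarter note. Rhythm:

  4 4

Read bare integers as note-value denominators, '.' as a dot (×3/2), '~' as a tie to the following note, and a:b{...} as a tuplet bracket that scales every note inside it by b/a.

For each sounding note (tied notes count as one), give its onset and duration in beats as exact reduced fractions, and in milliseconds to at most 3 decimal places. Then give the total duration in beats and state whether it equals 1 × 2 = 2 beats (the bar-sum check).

1) 0.0ms=0b +368.098ms=1b
2) 368.098ms=1b +368.098ms=1b
Σ=2b of 2 (163bpm 2/4) — PASS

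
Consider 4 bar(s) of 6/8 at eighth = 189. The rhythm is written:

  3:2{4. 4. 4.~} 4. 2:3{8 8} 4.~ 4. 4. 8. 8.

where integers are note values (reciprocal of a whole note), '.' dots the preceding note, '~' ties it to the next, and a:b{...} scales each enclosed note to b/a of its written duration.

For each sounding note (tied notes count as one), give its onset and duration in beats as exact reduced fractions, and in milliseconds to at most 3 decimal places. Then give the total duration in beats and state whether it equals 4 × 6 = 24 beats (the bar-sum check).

1) 0.0ms=0b +634.921ms=2b
2) 634.921ms=2b +634.921ms=2b
3) 1269.841ms=4b +1587.302ms=5b
4) 2857.143ms=9b +476.19ms=3/2b
5) 3333.333ms=21/2b +476.19ms=3/2b
6) 3809.524ms=12b +1904.762ms=6b
7) 5714.286ms=18b +952.381ms=3b
8) 6666.667ms=21b +476.19ms=3/2b
9) 7142.857ms=45/2b +476.19ms=3/2b
Σ=24b of 24 (189bpm 6/8) — PASS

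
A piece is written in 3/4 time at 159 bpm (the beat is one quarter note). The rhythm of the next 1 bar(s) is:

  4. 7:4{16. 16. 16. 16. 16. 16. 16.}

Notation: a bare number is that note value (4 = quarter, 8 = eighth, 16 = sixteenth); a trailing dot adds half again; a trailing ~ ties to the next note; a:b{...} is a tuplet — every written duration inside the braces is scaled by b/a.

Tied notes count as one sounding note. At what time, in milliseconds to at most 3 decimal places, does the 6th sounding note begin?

1. 0.0ms @ 0 + 566.038ms (3/2)
2. 566.038ms @ 3/2 + 80.863ms (3/14)
3. 646.9ms @ 12/7 + 80.863ms (3/14)
4. 727.763ms @ 27/14 + 80.863ms (3/14)
5. 808.625ms @ 15/7 + 80.863ms (3/14)
6. 889.488ms @ 33/14 + 80.863ms (3/14)
7. 970.35ms @ 18/7 + 80.863ms (3/14)
8. 1051.213ms @ 39/14 + 80.863ms (3/14)

note 6 onset = 33/14b = 889.488ms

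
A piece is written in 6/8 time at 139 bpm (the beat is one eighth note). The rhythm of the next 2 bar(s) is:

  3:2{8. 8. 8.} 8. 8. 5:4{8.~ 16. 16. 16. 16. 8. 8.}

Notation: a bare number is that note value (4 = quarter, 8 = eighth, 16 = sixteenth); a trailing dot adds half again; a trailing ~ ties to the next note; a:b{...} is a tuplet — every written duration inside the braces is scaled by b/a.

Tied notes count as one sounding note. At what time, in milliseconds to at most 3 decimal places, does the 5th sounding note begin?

note 5 onset = 9/2b = 1942.446ms

1. 0.0ms @ 0 + 431.655ms (1)
2. 431.655ms @ 1 + 431.655ms (1)
3. 863.309ms @ 2 + 431.655ms (1)
4. 1294.964ms @ 3 + 647.482ms (3/2)
5. 1942.446ms @ 9/2 + 647.482ms (3/2)
6. 2589.928ms @ 6 + 776.978ms (9/5)
7. 3366.906ms @ 39/5 + 258.993ms (3/5)
8. 3625.899ms @ 42/5 + 258.993ms (3/5)
9. 3884.892ms @ 9 + 258.993ms (3/5)
10. 4143.885ms @ 48/5 + 517.986ms (6/5)
11. 4661.871ms @ 54/5 + 517.986ms (6/5)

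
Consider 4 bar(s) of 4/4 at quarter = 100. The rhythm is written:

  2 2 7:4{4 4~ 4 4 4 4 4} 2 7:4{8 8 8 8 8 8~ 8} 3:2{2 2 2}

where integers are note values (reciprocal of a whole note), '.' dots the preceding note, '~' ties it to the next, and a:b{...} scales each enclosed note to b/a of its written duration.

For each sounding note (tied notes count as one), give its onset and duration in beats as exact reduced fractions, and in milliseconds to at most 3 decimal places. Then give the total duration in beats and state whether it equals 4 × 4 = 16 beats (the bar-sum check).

1) 0.0ms=0b +1200.0ms=2b
2) 1200.0ms=2b +1200.0ms=2b
3) 2400.0ms=4b +342.857ms=4/7b
4) 2742.857ms=32/7b +685.714ms=8/7b
5) 3428.571ms=40/7b +342.857ms=4/7b
6) 3771.429ms=44/7b +342.857ms=4/7b
7) 4114.286ms=48/7b +342.857ms=4/7b
8) 4457.143ms=52/7b +342.857ms=4/7b
9) 4800.0ms=8b +1200.0ms=2b
10) 6000.0ms=10b +171.429ms=2/7b
11) 6171.429ms=72/7b +171.429ms=2/7b
12) 6342.857ms=74/7b +171.429ms=2/7b
13) 6514.286ms=76/7b +171.429ms=2/7b
14) 6685.714ms=78/7b +171.429ms=2/7b
15) 6857.143ms=80/7b +342.857ms=4/7b
16) 7200.0ms=12b +800.0ms=4/3b
17) 8000.0ms=40/3b +800.0ms=4/3b
18) 8800.0ms=44/3b +800.0ms=4/3b
Σ=16b of 16 (100bpm 4/4) — PASS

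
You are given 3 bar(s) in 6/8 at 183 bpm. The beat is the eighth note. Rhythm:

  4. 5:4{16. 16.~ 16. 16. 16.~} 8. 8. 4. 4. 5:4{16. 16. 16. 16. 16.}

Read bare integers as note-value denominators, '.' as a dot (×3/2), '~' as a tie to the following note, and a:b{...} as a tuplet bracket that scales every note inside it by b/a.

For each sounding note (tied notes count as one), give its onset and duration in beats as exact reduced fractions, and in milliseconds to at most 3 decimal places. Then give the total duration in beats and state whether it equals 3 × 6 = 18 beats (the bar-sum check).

1) 0.0ms=0b +983.607ms=3b
2) 983.607ms=3b +196.721ms=3/5b
3) 1180.328ms=18/5b +393.443ms=6/5b
4) 1573.77ms=24/5b +196.721ms=3/5b
5) 1770.492ms=27/5b +688.525ms=21/10b
6) 2459.016ms=15/2b +491.803ms=3/2b
7) 2950.82ms=9b +983.607ms=3b
8) 3934.426ms=12b +983.607ms=3b
9) 4918.033ms=15b +196.721ms=3/5b
10) 5114.754ms=78/5b +196.721ms=3/5b
11) 5311.475ms=81/5b +196.721ms=3/5b
12) 5508.197ms=84/5b +196.721ms=3/5b
13) 5704.918ms=87/5b +196.721ms=3/5b
Σ=18b of 18 (183bpm 6/8) — PASS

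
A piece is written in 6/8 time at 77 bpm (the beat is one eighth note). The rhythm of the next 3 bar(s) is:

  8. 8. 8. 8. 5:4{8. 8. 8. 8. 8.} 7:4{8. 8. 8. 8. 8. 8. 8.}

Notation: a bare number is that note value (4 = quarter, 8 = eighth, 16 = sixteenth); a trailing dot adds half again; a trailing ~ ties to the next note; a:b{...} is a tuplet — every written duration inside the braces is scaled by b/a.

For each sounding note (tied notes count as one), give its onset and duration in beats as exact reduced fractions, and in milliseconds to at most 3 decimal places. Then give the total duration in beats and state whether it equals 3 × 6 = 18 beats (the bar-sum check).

1) 0.0ms=0b +1168.831ms=3/2b
2) 1168.831ms=3/2b +1168.831ms=3/2b
3) 2337.662ms=3b +1168.831ms=3/2b
4) 3506.494ms=9/2b +1168.831ms=3/2b
5) 4675.325ms=6b +935.065ms=6/5b
6) 5610.39ms=36/5b +935.065ms=6/5b
7) 6545.455ms=42/5b +935.065ms=6/5b
8) 7480.519ms=48/5b +935.065ms=6/5b
9) 8415.584ms=54/5b +935.065ms=6/5b
10) 9350.649ms=12b +667.904ms=6/7b
11) 10018.553ms=90/7b +667.904ms=6/7b
12) 10686.456ms=96/7b +667.904ms=6/7b
13) 11354.36ms=102/7b +667.904ms=6/7b
14) 12022.263ms=108/7b +667.904ms=6/7b
15) 12690.167ms=114/7b +667.904ms=6/7b
16) 13358.071ms=120/7b +667.904ms=6/7b
Σ=18b of 18 (77bpm 6/8) — PASS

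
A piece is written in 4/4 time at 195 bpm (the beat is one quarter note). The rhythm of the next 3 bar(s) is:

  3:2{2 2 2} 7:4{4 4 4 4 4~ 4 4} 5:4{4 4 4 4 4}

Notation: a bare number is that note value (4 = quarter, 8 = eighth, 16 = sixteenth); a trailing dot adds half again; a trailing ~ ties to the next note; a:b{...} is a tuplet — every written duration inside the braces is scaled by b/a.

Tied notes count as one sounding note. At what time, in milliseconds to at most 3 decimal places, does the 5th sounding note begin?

1. 0.0ms @ 0 + 410.256ms (4/3)
2. 410.256ms @ 4/3 + 410.256ms (4/3)
3. 820.513ms @ 8/3 + 410.256ms (4/3)
4. 1230.769ms @ 4 + 175.824ms (4/7)
5. 1406.593ms @ 32/7 + 175.824ms (4/7)
6. 1582.418ms @ 36/7 + 175.824ms (4/7)
7. 1758.242ms @ 40/7 + 175.824ms (4/7)
8. 1934.066ms @ 44/7 + 351.648ms (8/7)
9. 2285.714ms @ 52/7 + 175.824ms (4/7)
10. 2461.538ms @ 8 + 246.154ms (4/5)
11. 2707.692ms @ 44/5 + 246.154ms (4/5)
12. 2953.846ms @ 48/5 + 246.154ms (4/5)
13. 3200.0ms @ 52/5 + 246.154ms (4/5)
14. 3446.154ms @ 56/5 + 246.154ms (4/5)

note 5 onset = 32/7b = 1406.593ms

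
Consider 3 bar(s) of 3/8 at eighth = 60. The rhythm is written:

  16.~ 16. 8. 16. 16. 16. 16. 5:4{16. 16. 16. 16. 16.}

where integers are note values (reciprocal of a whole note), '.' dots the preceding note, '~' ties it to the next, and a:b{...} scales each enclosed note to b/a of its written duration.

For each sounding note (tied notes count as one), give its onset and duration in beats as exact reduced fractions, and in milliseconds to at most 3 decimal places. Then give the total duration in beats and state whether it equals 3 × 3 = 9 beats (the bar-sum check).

1) 0.0ms=0b +1500.0ms=3/2b
2) 1500.0ms=3/2b +1500.0ms=3/2b
3) 3000.0ms=3b +750.0ms=3/4b
4) 3750.0ms=15/4b +750.0ms=3/4b
5) 4500.0ms=9/2b +750.0ms=3/4b
6) 5250.0ms=21/4b +750.0ms=3/4b
7) 6000.0ms=6b +600.0ms=3/5b
8) 6600.0ms=33/5b +600.0ms=3/5b
9) 7200.0ms=36/5b +600.0ms=3/5b
10) 7800.0ms=39/5b +600.0ms=3/5b
11) 8400.0ms=42/5b +600.0ms=3/5b
Σ=9b of 9 (60bpm 3/8) — PASS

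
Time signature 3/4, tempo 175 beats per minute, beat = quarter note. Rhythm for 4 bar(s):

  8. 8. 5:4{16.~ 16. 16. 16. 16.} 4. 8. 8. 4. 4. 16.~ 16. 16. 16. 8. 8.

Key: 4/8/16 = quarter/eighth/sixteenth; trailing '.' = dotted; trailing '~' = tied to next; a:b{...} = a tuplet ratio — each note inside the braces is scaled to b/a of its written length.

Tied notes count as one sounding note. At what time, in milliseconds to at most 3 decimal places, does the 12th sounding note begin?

1. 0.0ms @ 0 + 257.143ms (3/4)
2. 257.143ms @ 3/4 + 257.143ms (3/4)
3. 514.286ms @ 3/2 + 205.714ms (3/5)
4. 720.0ms @ 21/10 + 102.857ms (3/10)
5. 822.857ms @ 12/5 + 102.857ms (3/10)
6. 925.714ms @ 27/10 + 102.857ms (3/10)
7. 1028.571ms @ 3 + 514.286ms (3/2)
8. 1542.857ms @ 9/2 + 257.143ms (3/4)
9. 1800.0ms @ 21/4 + 257.143ms (3/4)
10. 2057.143ms @ 6 + 514.286ms (3/2)
11. 2571.429ms @ 15/2 + 514.286ms (3/2)
12. 3085.714ms @ 9 + 257.143ms (3/4)
13. 3342.857ms @ 39/4 + 128.571ms (3/8)
14. 3471.429ms @ 81/8 + 128.571ms (3/8)
15. 3600.0ms @ 21/2 + 257.143ms (3/4)
16. 3857.143ms @ 45/4 + 257.143ms (3/4)

note 12 onset = 9b = 3085.714ms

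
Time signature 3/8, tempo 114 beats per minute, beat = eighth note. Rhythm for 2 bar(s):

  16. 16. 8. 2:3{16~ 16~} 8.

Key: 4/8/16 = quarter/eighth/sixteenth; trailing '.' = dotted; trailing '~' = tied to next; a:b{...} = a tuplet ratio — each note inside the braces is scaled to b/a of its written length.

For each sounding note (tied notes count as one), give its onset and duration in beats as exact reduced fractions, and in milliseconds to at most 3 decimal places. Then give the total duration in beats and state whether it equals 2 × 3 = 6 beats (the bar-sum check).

1) 0.0ms=0b +394.737ms=3/4b
2) 394.737ms=3/4b +394.737ms=3/4b
3) 789.474ms=3/2b +789.474ms=3/2b
4) 1578.947ms=3b +1578.947ms=3b
Σ=6b of 6 (114bpm 3/8) — PASS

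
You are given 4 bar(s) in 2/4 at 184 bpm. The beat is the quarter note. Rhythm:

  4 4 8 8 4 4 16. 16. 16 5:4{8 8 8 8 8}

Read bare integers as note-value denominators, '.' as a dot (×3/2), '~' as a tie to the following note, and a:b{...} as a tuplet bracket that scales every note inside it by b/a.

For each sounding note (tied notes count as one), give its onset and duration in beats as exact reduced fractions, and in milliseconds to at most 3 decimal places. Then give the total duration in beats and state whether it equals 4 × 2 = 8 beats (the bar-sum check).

1) 0.0ms=0b +326.087ms=1b
2) 326.087ms=1b +326.087ms=1b
3) 652.174ms=2b +163.043ms=1/2b
4) 815.217ms=5/2b +163.043ms=1/2b
5) 978.261ms=3b +326.087ms=1b
6) 1304.348ms=4b +326.087ms=1b
7) 1630.435ms=5b +122.283ms=3/8b
8) 1752.717ms=43/8b +122.283ms=3/8b
9) 1875.0ms=23/4b +81.522ms=1/4b
10) 1956.522ms=6b +130.435ms=2/5b
11) 2086.957ms=32/5b +130.435ms=2/5b
12) 2217.391ms=34/5b +130.435ms=2/5b
13) 2347.826ms=36/5b +130.435ms=2/5b
14) 2478.261ms=38/5b +130.435ms=2/5b
Σ=8b of 8 (184bpm 2/4) — PASS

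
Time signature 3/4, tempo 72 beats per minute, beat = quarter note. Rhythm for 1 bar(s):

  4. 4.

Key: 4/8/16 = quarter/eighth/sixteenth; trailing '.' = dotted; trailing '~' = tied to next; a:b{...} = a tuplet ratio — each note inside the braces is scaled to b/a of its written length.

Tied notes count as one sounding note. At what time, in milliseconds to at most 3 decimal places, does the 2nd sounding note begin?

1. 0.0ms @ 0 + 1250.0ms (3/2)
2. 1250.0ms @ 3/2 + 1250.0ms (3/2)

note 2 onset = 3/2b = 1250.0ms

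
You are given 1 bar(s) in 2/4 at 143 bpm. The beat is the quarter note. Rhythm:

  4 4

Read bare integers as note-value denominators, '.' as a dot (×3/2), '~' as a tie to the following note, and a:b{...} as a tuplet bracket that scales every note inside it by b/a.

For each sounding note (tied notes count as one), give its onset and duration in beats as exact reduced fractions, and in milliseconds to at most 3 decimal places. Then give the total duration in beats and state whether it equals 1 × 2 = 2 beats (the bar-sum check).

1) 0.0ms=0b +419.58ms=1b
2) 419.58ms=1b +419.58ms=1b
Σ=2b of 2 (143bpm 2/4) — PASS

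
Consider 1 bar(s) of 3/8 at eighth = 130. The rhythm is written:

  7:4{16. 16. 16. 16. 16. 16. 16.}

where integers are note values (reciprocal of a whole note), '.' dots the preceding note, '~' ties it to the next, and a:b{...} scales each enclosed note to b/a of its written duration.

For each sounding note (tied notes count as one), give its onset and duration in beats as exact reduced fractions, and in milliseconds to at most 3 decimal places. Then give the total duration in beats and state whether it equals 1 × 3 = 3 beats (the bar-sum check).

1) 0.0ms=0b +197.802ms=3/7b
2) 197.802ms=3/7b +197.802ms=3/7b
3) 395.604ms=6/7b +197.802ms=3/7b
4) 593.407ms=9/7b +197.802ms=3/7b
5) 791.209ms=12/7b +197.802ms=3/7b
6) 989.011ms=15/7b +197.802ms=3/7b
7) 1186.813ms=18/7b +197.802ms=3/7b
Σ=3b of 3 (130bpm 3/8) — PASS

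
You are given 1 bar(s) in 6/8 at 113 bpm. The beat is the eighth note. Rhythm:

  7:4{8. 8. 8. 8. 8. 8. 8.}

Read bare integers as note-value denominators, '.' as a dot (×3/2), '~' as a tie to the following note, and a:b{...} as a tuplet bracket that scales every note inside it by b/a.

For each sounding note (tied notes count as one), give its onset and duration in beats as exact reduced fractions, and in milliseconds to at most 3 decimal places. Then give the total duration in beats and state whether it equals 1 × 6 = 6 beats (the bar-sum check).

1) 0.0ms=0b +455.12ms=6/7b
2) 455.12ms=6/7b +455.12ms=6/7b
3) 910.24ms=12/7b +455.12ms=6/7b
4) 1365.36ms=18/7b +455.12ms=6/7b
5) 1820.48ms=24/7b +455.12ms=6/7b
6) 2275.601ms=30/7b +455.12ms=6/7b
7) 2730.721ms=36/7b +455.12ms=6/7b
Σ=6b of 6 (113bpm 6/8) — PASS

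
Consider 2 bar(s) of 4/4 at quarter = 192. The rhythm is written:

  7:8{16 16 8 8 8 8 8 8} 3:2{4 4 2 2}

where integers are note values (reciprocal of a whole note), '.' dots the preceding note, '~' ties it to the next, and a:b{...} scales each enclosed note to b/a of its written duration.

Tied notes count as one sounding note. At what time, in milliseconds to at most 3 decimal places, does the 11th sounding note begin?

note 11 onset = 16/3b = 1666.667ms

1. 0.0ms @ 0 + 89.286ms (2/7)
2. 89.286ms @ 2/7 + 89.286ms (2/7)
3. 178.571ms @ 4/7 + 178.571ms (4/7)
4. 357.143ms @ 8/7 + 178.571ms (4/7)
5. 535.714ms @ 12/7 + 178.571ms (4/7)
6. 714.286ms @ 16/7 + 178.571ms (4/7)
7. 892.857ms @ 20/7 + 178.571ms (4/7)
8. 1071.429ms @ 24/7 + 178.571ms (4/7)
9. 1250.0ms @ 4 + 208.333ms (2/3)
10. 1458.333ms @ 14/3 + 208.333ms (2/3)
11. 1666.667ms @ 16/3 + 416.667ms (4/3)
12. 2083.333ms @ 20/3 + 416.667ms (4/3)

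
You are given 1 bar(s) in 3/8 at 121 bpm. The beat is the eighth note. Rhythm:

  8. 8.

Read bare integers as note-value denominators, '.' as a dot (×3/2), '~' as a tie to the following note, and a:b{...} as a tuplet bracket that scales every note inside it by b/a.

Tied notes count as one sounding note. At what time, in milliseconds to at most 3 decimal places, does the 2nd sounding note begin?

note 2 onset = 3/2b = 743.802ms

1. 0.0ms @ 0 + 743.802ms (3/2)
2. 743.802ms @ 3/2 + 743.802ms (3/2)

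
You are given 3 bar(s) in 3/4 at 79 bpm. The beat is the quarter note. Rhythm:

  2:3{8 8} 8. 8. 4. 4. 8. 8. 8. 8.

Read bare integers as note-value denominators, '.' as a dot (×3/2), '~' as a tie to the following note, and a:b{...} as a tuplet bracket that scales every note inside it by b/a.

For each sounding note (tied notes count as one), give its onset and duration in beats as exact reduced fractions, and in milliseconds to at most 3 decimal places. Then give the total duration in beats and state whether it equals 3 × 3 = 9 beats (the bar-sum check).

1) 0.0ms=0b +569.62ms=3/4b
2) 569.62ms=3/4b +569.62ms=3/4b
3) 1139.241ms=3/2b +569.62ms=3/4b
4) 1708.861ms=9/4b +569.62ms=3/4b
5) 2278.481ms=3b +1139.241ms=3/2b
6) 3417.722ms=9/2b +1139.241ms=3/2b
7) 4556.962ms=6b +569.62ms=3/4b
8) 5126.582ms=27/4b +569.62ms=3/4b
9) 5696.203ms=15/2b +569.62ms=3/4b
10) 6265.823ms=33/4b +569.62ms=3/4b
Σ=9b of 9 (79bpm 3/4) — PASS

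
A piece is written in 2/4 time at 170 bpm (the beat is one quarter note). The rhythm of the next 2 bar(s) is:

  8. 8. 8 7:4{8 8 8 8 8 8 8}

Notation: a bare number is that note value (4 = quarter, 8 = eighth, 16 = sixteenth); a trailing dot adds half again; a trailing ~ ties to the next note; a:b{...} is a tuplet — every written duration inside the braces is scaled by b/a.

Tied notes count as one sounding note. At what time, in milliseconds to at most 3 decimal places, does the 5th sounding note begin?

note 5 onset = 16/7b = 806.723ms

1. 0.0ms @ 0 + 264.706ms (3/4)
2. 264.706ms @ 3/4 + 264.706ms (3/4)
3. 529.412ms @ 3/2 + 176.471ms (1/2)
4. 705.882ms @ 2 + 100.84ms (2/7)
5. 806.723ms @ 16/7 + 100.84ms (2/7)
6. 907.563ms @ 18/7 + 100.84ms (2/7)
7. 1008.403ms @ 20/7 + 100.84ms (2/7)
8. 1109.244ms @ 22/7 + 100.84ms (2/7)
9. 1210.084ms @ 24/7 + 100.84ms (2/7)
10. 1310.924ms @ 26/7 + 100.84ms (2/7)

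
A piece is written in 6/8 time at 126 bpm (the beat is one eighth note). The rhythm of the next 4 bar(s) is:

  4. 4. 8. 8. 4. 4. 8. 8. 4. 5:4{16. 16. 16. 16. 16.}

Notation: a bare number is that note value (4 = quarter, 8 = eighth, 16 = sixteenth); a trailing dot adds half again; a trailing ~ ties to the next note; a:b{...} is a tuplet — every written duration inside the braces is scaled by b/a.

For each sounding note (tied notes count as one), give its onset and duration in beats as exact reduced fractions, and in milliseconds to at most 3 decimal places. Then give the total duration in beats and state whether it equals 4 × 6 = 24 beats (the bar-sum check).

1) 0.0ms=0b +1428.571ms=3b
2) 1428.571ms=3b +1428.571ms=3b
3) 2857.143ms=6b +714.286ms=3/2b
4) 3571.429ms=15/2b +714.286ms=3/2b
5) 4285.714ms=9b +1428.571ms=3b
6) 5714.286ms=12b +1428.571ms=3b
7) 7142.857ms=15b +714.286ms=3/2b
8) 7857.143ms=33/2b +714.286ms=3/2b
9) 8571.429ms=18b +1428.571ms=3b
10) 10000.0ms=21b +285.714ms=3/5b
11) 10285.714ms=108/5b +285.714ms=3/5b
12) 10571.429ms=111/5b +285.714ms=3/5b
13) 10857.143ms=114/5b +285.714ms=3/5b
14) 11142.857ms=117/5b +285.714ms=3/5b
Σ=24b of 24 (126bpm 6/8) — PASS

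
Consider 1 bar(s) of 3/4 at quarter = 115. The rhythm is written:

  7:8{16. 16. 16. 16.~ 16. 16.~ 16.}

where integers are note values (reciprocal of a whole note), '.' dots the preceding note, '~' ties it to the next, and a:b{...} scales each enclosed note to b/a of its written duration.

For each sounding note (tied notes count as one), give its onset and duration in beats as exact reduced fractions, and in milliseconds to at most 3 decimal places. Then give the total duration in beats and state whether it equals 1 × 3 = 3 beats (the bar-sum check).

1) 0.0ms=0b +223.602ms=3/7b
2) 223.602ms=3/7b +223.602ms=3/7b
3) 447.205ms=6/7b +223.602ms=3/7b
4) 670.807ms=9/7b +447.205ms=6/7b
5) 1118.012ms=15/7b +447.205ms=6/7b
Σ=3b of 3 (115bpm 3/4) — PASS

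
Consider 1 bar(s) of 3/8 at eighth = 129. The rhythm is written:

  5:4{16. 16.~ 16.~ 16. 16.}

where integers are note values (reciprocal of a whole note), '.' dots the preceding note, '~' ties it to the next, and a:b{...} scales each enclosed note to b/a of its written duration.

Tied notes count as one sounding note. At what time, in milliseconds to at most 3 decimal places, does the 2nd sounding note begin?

1. 0.0ms @ 0 + 279.07ms (3/5)
2. 279.07ms @ 3/5 + 837.209ms (9/5)
3. 1116.279ms @ 12/5 + 279.07ms (3/5)

note 2 onset = 3/5b = 279.07ms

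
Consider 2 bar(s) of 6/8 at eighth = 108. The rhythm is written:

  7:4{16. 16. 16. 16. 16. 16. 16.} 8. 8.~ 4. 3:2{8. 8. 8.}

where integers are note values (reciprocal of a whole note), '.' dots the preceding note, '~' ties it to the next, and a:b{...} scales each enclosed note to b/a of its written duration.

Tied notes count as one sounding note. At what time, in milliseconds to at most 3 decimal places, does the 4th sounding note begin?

1. 0.0ms @ 0 + 238.095ms (3/7)
2. 238.095ms @ 3/7 + 238.095ms (3/7)
3. 476.19ms @ 6/7 + 238.095ms (3/7)
4. 714.286ms @ 9/7 + 238.095ms (3/7)
5. 952.381ms @ 12/7 + 238.095ms (3/7)
6. 1190.476ms @ 15/7 + 238.095ms (3/7)
7. 1428.571ms @ 18/7 + 238.095ms (3/7)
8. 1666.667ms @ 3 + 833.333ms (3/2)
9. 2500.0ms @ 9/2 + 2500.0ms (9/2)
10. 5000.0ms @ 9 + 555.556ms (1)
11. 5555.556ms @ 10 + 555.556ms (1)
12. 6111.111ms @ 11 + 555.556ms (1)

note 4 onset = 9/7b = 714.286ms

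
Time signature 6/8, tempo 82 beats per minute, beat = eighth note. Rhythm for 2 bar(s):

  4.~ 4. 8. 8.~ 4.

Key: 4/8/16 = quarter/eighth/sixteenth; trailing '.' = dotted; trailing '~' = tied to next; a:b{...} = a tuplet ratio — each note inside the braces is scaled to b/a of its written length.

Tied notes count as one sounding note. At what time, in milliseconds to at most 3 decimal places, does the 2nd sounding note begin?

1. 0.0ms @ 0 + 4390.244ms (6)
2. 4390.244ms @ 6 + 1097.561ms (3/2)
3. 5487.805ms @ 15/2 + 3292.683ms (9/2)

note 2 onset = 6b = 4390.244ms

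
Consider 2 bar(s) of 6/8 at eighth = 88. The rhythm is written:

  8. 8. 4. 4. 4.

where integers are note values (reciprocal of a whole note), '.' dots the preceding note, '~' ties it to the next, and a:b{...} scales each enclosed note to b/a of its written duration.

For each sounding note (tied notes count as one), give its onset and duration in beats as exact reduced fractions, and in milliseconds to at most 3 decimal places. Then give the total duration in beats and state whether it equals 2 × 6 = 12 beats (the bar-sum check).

1) 0.0ms=0b +1022.727ms=3/2b
2) 1022.727ms=3/2b +1022.727ms=3/2b
3) 2045.455ms=3b +2045.455ms=3b
4) 4090.909ms=6b +2045.455ms=3b
5) 6136.364ms=9b +2045.455ms=3b
Σ=12b of 12 (88bpm 6/8) — PASS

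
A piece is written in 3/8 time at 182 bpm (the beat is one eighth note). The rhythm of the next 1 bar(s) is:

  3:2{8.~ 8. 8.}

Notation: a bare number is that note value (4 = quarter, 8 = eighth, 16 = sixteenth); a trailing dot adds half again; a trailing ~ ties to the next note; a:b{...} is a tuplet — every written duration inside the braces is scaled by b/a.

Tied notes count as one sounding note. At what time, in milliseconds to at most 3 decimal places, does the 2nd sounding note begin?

1. 0.0ms @ 0 + 659.341ms (2)
2. 659.341ms @ 2 + 329.67ms (1)

note 2 onset = 2b = 659.341ms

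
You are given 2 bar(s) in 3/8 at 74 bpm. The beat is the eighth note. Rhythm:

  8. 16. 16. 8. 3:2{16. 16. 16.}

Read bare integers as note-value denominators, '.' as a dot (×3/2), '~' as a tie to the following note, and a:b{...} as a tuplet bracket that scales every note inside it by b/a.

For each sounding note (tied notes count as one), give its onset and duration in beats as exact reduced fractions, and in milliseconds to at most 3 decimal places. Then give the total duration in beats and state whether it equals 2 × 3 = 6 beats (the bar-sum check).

1) 0.0ms=0b +1216.216ms=3/2b
2) 1216.216ms=3/2b +608.108ms=3/4b
3) 1824.324ms=9/4b +608.108ms=3/4b
4) 2432.432ms=3b +1216.216ms=3/2b
5) 3648.649ms=9/2b +405.405ms=1/2b
6) 4054.054ms=5b +405.405ms=1/2b
7) 4459.459ms=11/2b +405.405ms=1/2b
Σ=6b of 6 (74bpm 3/8) — PASS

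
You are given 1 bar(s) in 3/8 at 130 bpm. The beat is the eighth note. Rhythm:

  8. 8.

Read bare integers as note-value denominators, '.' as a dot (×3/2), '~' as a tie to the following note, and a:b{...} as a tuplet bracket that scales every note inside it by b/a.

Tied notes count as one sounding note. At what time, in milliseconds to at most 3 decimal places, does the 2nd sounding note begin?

note 2 onset = 3/2b = 692.308ms

1. 0.0ms @ 0 + 692.308ms (3/2)
2. 692.308ms @ 3/2 + 692.308ms (3/2)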